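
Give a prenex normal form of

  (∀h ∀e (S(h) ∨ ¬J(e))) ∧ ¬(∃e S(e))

∀h ∀e ∀q ((S(h) ∨ ¬J(e)) ∧ ¬S(q))

Push ¬ through the quantifiers and connectives to reach negation normal form:
  (∀h ∀e (S(h) ∨ ¬J(e))) ∧ (∀e ¬S(e))
Rename bound variables to avoid capture: e↦q.
  (∀h ∀e (S(h) ∨ ¬J(e))) ∧ (∀q ¬S(q))
Pull the quantifiers to the front (each side's bound variable is not free in the other side):
  ∀h ∀e ∀q ((S(h) ∨ ¬J(e)) ∧ ¬S(q))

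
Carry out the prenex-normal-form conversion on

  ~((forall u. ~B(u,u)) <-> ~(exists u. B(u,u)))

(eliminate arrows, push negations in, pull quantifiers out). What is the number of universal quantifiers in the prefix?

2

Eliminate → and ↔ using ¬ and ∨; A ↔ B as (¬A ∨ B) ∧ (¬B ∨ A).
  ~((~(forall u. ~B(u,u)) | ~(exists u. B(u,u))) & (~~(exists u. B(u,u)) | (forall u. ~B(u,u))))
Drive negations inward (¬∀x A ≡ ∃x ¬A, ¬∃x A ≡ ∀x ¬A, De Morgan for ∧/∨):
  (forall u. ~B(u,u)) & (exists u. B(u,u)) | (forall u. ~B(u,u)) & (exists u. B(u,u))
Rename bound variables to avoid capture: u↦u1, u↦q, u↦w1.
  (forall u. ~B(u,u)) & (exists u1. B(u1,u1)) | (forall q. ~B(q,q)) & (exists w1. B(w1,w1))
Extract every quantifier outward, since the variables are now distinct and don't occur free across branches:
  forall u. exists u1. forall q. exists w1. (~B(u,u) & B(u1,u1) | ~B(q,q) & B(w1,w1))
The prefix is forall u exists u1 forall q exists w1: 2 universal, 2 existential.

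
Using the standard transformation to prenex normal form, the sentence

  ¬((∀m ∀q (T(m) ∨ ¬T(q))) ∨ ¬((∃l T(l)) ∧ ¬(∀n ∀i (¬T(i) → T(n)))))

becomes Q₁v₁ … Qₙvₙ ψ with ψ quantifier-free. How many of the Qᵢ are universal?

Rewrite implications/biconditionals: A → B as ¬A ∨ B.
  ¬((∀m ∀q (T(m) ∨ ¬T(q))) ∨ ¬((∃l T(l)) ∧ ¬(∀n ∀i (¬¬T(i) ∨ T(n)))))
Move each ¬ inward, flipping quantifiers it crosses:
  (∃m ∃q (¬T(m) ∧ T(q))) ∧ (∃l T(l)) ∧ (∃n ∃i (¬T(i) ∧ ¬T(n)))
All bound variables are already distinct, so no renaming is needed.
Extract every quantifier outward, since the variables are now distinct and don't occur free across branches:
  ∃m ∃q ∃l ∃n ∃i (¬T(m) ∧ T(q) ∧ T(l) ∧ ¬T(i) ∧ ¬T(n))
The prefix is ∃m ∃q ∃l ∃n ∃i: 0 universal, 5 existential.

0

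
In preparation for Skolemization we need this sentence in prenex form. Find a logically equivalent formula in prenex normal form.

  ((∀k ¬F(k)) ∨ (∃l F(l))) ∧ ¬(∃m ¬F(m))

∀k ∃l ∀m ((¬F(k) ∨ F(l)) ∧ F(m))

Push ¬ through the quantifiers and connectives to reach negation normal form:
  ((∀k ¬F(k)) ∨ (∃l F(l))) ∧ (∀m F(m))
All bound variables are already distinct, so no renaming is needed.
Pull the quantifiers to the front (each side's bound variable is not free in the other side):
  ∀k ∃l ∀m ((¬F(k) ∨ F(l)) ∧ F(m))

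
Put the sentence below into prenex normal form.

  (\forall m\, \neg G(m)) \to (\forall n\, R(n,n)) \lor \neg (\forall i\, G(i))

\exists m\, \forall n\, \exists i\, (G(m) \lor R(n,n) \lor \neg G(i))

Eliminate → and ↔ using ¬ and ∨.
  \neg (\forall m\, \neg G(m)) \lor (\forall n\, R(n,n)) \lor \neg (\forall i\, G(i))
Drive negations inward (¬∀x A ≡ ∃x ¬A, ¬∃x A ≡ ∀x ¬A, De Morgan for ∧/∨):
  (\exists m\, G(m)) \lor (\forall n\, R(n,n)) \lor (\exists i\, \neg G(i))
All bound variables are already distinct, so no renaming is needed.
Pull the quantifiers to the front (each side's bound variable is not free in the other side):
  \exists m\, \forall n\, \exists i\, (G(m) \lor R(n,n) \lor \neg G(i))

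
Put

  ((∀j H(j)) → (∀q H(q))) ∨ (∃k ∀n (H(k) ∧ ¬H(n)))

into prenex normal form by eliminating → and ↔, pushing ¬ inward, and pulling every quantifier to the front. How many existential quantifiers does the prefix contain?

Rewrite implications/biconditionals: A → B as ¬A ∨ B.
  ¬(∀j H(j)) ∨ (∀q H(q)) ∨ (∃k ∀n (H(k) ∧ ¬H(n)))
Drive negations inward (¬∀x A ≡ ∃x ¬A, ¬∃x A ≡ ∀x ¬A, De Morgan for ∧/∨):
  (∃j ¬H(j)) ∨ (∀q H(q)) ∨ (∃k ∀n (H(k) ∧ ¬H(n)))
All bound variables are already distinct, so no renaming is needed.
Finally move all quantifiers to the prefix:
  ∃j ∀q ∃k ∀n (¬H(j) ∨ H(q) ∨ H(k) ∧ ¬H(n))
The prefix is ∃j ∀q ∃k ∀n: 2 universal, 2 existential.

2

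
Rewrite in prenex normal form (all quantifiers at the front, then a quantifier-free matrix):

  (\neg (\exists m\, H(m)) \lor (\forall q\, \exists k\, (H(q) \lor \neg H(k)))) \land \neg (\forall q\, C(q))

\forall m\, \forall q\, \exists k\, \exists b\, ((\neg H(m) \lor H(q) \lor \neg H(k)) \land \neg C(b))

Push ¬ through the quantifiers and connectives to reach negation normal form:
  ((\forall m\, \neg H(m)) \lor (\forall q\, \exists k\, (H(q) \lor \neg H(k)))) \land (\exists q\, \neg C(q))
Rename bound variables to avoid capture: q↦b.
  ((\forall m\, \neg H(m)) \lor (\forall q\, \exists k\, (H(q) \lor \neg H(k)))) \land (\exists b\, \neg C(b))
Pull the quantifiers to the front (each side's bound variable is not free in the other side):
  \forall m\, \forall q\, \exists k\, \exists b\, ((\neg H(m) \lor H(q) \lor \neg H(k)) \land \neg C(b))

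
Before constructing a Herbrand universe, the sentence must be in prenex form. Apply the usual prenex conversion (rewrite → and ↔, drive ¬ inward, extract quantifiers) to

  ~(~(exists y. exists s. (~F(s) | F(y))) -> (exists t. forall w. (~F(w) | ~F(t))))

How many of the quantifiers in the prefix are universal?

3

First replace A → B with ¬A ∨ B.
  ~(~~(exists y. exists s. (~F(s) | F(y))) | (exists t. forall w. (~F(w) | ~F(t))))
Drive negations inward (¬∀x A ≡ ∃x ¬A, ¬∃x A ≡ ∀x ¬A, De Morgan for ∧/∨):
  (forall y. forall s. (F(s) & ~F(y))) & (forall t. exists w. (F(w) & F(t)))
All bound variables are already distinct, so no renaming is needed.
Extract every quantifier outward, since the variables are now distinct and don't occur free across branches:
  forall y. forall s. forall t. exists w. (F(s) & ~F(y) & F(w) & F(t))
The prefix is forall y forall s forall t exists w: 3 universal, 1 existential.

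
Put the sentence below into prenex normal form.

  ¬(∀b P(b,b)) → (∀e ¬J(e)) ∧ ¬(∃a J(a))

Rewrite implications/biconditionals: A → B as ¬A ∨ B.
  ¬¬(∀b P(b,b)) ∨ (∀e ¬J(e)) ∧ ¬(∃a J(a))
Push ¬ through the quantifiers and connectives to reach negation normal form:
  (∀b P(b,b)) ∨ (∀e ¬J(e)) ∧ (∀a ¬J(a))
Extract every quantifier outward, since the variables are now distinct and don't occur free across branches:
  ∀b ∀e ∀a (P(b,b) ∨ ¬J(e) ∧ ¬J(a))

∀b ∀e ∀a (P(b,b) ∨ ¬J(e) ∧ ¬J(a))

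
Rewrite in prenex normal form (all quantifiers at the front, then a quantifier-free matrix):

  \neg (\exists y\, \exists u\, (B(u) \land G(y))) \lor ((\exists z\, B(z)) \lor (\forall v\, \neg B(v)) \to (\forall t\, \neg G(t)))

Rewrite implications/biconditionals: A → B as ¬A ∨ B.
  \neg (\exists y\, \exists u\, (B(u) \land G(y))) \lor \neg ((\exists z\, B(z)) \lor (\forall v\, \neg B(v))) \lor (\forall t\, \neg G(t))
Drive negations inward (¬∀x A ≡ ∃x ¬A, ¬∃x A ≡ ∀x ¬A, De Morgan for ∧/∨):
  (\forall y\, \forall u\, (\neg B(u) \lor \neg G(y))) \lor (\forall z\, \neg B(z)) \land (\exists v\, B(v)) \lor (\forall t\, \neg G(t))
All bound variables are already distinct, so no renaming is needed.
Extract every quantifier outward, since the variables are now distinct and don't occur free across branches:
  \forall y\, \forall u\, \forall z\, \exists v\, \forall t\, (\neg B(u) \lor \neg G(y) \lor \neg B(z) \land B(v) \lor \neg G(t))

\forall y\, \forall u\, \forall z\, \exists v\, \forall t\, (\neg B(u) \lor \neg G(y) \lor \neg B(z) \land B(v) \lor \neg G(t))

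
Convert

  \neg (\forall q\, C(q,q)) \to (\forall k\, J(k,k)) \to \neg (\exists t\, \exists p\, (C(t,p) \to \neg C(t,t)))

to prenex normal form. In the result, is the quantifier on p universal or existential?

Rewrite implications/biconditionals: A → B as ¬A ∨ B.
  \neg \neg (\forall q\, C(q,q)) \lor \neg (\forall k\, J(k,k)) \lor \neg (\exists t\, \exists p\, (\neg C(t,p) \lor \neg C(t,t)))
Push ¬ through the quantifiers and connectives to reach negation normal form:
  (\forall q\, C(q,q)) \lor (\exists k\, \neg J(k,k)) \lor (\forall t\, \forall p\, (C(t,p) \land C(t,t)))
All bound variables are already distinct, so no renaming is needed.
Finally move all quantifiers to the prefix:
  \forall q\, \exists k\, \forall t\, \forall p\, (C(q,q) \lor \neg J(k,k) \lor C(t,p) \land C(t,t))
The quantifier \exists p sits under an odd number of negations (counting the antecedent side of each →), so it flips to \forall p.

universal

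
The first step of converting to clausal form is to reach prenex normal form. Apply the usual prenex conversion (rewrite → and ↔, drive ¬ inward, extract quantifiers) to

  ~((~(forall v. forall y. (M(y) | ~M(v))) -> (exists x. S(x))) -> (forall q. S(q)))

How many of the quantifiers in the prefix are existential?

2

Eliminate → and ↔ using ¬ and ∨.
  ~(~(~~(forall v. forall y. (M(y) | ~M(v))) | (exists x. S(x))) | (forall q. S(q)))
Push ¬ through the quantifiers and connectives to reach negation normal form:
  ((forall v. forall y. (M(y) | ~M(v))) | (exists x. S(x))) & (exists q. ~S(q))
All bound variables are already distinct, so no renaming is needed.
Pull the quantifiers to the front (each side's bound variable is not free in the other side):
  forall v. forall y. exists x. exists q. ((M(y) | ~M(v) | S(x)) & ~S(q))
The prefix is forall v forall y exists x exists q: 2 universal, 2 existential.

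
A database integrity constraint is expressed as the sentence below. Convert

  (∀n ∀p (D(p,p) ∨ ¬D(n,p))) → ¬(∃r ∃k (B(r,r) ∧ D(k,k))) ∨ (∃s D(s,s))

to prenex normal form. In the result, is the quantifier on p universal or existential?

existential

First replace A → B with ¬A ∨ B.
  ¬(∀n ∀p (D(p,p) ∨ ¬D(n,p))) ∨ ¬(∃r ∃k (B(r,r) ∧ D(k,k))) ∨ (∃s D(s,s))
Push ¬ through the quantifiers and connectives to reach negation normal form:
  (∃n ∃p (¬D(p,p) ∧ D(n,p))) ∨ (∀r ∀k (¬B(r,r) ∨ ¬D(k,k))) ∨ (∃s D(s,s))
Extract every quantifier outward, since the variables are now distinct and don't occur free across branches:
  ∃n ∃p ∀r ∀k ∃s (¬D(p,p) ∧ D(n,p) ∨ ¬B(r,r) ∨ ¬D(k,k) ∨ D(s,s))
The quantifier ∀p sits under an odd number of negations (counting the antecedent side of each →), so it flips to ∃p.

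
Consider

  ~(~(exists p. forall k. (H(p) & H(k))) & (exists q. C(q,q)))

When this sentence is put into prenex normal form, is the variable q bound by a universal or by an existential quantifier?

Move each ¬ inward, flipping quantifiers it crosses:
  (exists p. forall k. (H(p) & H(k))) | (forall q. ~C(q,q))
All bound variables are already distinct, so no renaming is needed.
Pull the quantifiers to the front (each side's bound variable is not free in the other side):
  exists p. forall k. forall q. (H(p) & H(k) | ~C(q,q))
The quantifier exists q sits under an odd number of negations, so it flips to forall q.

universal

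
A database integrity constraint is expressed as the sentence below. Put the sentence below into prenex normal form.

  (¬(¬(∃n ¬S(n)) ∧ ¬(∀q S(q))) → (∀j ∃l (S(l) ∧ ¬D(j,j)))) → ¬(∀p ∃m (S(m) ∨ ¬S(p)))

∃n ∀q ∃j ∀l ∃p ∀m ((¬S(n) ∨ S(q)) ∧ (¬S(l) ∨ D(j,j)) ∨ ¬S(m) ∧ S(p))

Rewrite implications/biconditionals: A → B as ¬A ∨ B.
  ¬(¬¬(¬(∃n ¬S(n)) ∧ ¬(∀q S(q))) ∨ (∀j ∃l (S(l) ∧ ¬D(j,j)))) ∨ ¬(∀p ∃m (S(m) ∨ ¬S(p)))
Move each ¬ inward, flipping quantifiers it crosses:
  ((∃n ¬S(n)) ∨ (∀q S(q))) ∧ (∃j ∀l (¬S(l) ∨ D(j,j))) ∨ (∃p ∀m (¬S(m) ∧ S(p)))
All bound variables are already distinct, so no renaming is needed.
Extract every quantifier outward, since the variables are now distinct and don't occur free across branches:
  ∃n ∀q ∃j ∀l ∃p ∀m ((¬S(n) ∨ S(q)) ∧ (¬S(l) ∨ D(j,j)) ∨ ¬S(m) ∧ S(p))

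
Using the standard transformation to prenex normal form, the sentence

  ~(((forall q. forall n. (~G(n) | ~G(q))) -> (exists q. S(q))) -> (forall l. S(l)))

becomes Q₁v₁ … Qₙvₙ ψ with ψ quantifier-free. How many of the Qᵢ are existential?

4

First replace A → B with ¬A ∨ B.
  ~(~(~(forall q. forall n. (~G(n) | ~G(q))) | (exists q. S(q))) | (forall l. S(l)))
Move each ¬ inward, flipping quantifiers it crosses:
  ((exists q. exists n. (G(n) & G(q))) | (exists q. S(q))) & (exists l. ~S(l))
Rename bound variables to avoid capture: q↦u1.
  ((exists q. exists n. (G(n) & G(q))) | (exists u1. S(u1))) & (exists l. ~S(l))
Finally move all quantifiers to the prefix:
  exists q. exists n. exists u1. exists l. ((G(n) & G(q) | S(u1)) & ~S(l))
The prefix is exists q exists n exists u1 exists l: 0 universal, 4 existential.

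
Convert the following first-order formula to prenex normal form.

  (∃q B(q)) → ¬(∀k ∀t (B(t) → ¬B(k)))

First replace A → B with ¬A ∨ B.
  ¬(∃q B(q)) ∨ ¬(∀k ∀t (¬B(t) ∨ ¬B(k)))
Move each ¬ inward, flipping quantifiers it crosses:
  (∀q ¬B(q)) ∨ (∃k ∃t (B(t) ∧ B(k)))
All bound variables are already distinct, so no renaming is needed.
Finally move all quantifiers to the prefix:
  ∀q ∃k ∃t (¬B(q) ∨ B(t) ∧ B(k))

∀q ∃k ∃t (¬B(q) ∨ B(t) ∧ B(k))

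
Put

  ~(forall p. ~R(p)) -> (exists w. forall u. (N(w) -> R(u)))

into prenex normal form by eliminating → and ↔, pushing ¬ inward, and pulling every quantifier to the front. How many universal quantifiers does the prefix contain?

First replace A → B with ¬A ∨ B.
  ~~(forall p. ~R(p)) | (exists w. forall u. (~N(w) | R(u)))
Move each ¬ inward, flipping quantifiers it crosses:
  (forall p. ~R(p)) | (exists w. forall u. (~N(w) | R(u)))
All bound variables are already distinct, so no renaming is needed.
Pull the quantifiers to the front (each side's bound variable is not free in the other side):
  forall p. exists w. forall u. (~R(p) | ~N(w) | R(u))
The prefix is forall p exists w forall u: 2 universal, 1 existential.

2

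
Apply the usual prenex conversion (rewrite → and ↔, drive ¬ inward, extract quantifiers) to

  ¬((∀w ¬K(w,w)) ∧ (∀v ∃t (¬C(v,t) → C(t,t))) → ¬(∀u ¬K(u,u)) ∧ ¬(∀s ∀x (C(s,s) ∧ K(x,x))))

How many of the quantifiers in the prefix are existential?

Eliminate → and ↔ using ¬ and ∨.
  ¬(¬((∀w ¬K(w,w)) ∧ (∀v ∃t (¬¬C(v,t) ∨ C(t,t)))) ∨ ¬(∀u ¬K(u,u)) ∧ ¬(∀s ∀x (C(s,s) ∧ K(x,x))))
Drive negations inward (¬∀x A ≡ ∃x ¬A, ¬∃x A ≡ ∀x ¬A, De Morgan for ∧/∨):
  (∀w ¬K(w,w)) ∧ (∀v ∃t (C(v,t) ∨ C(t,t))) ∧ ((∀u ¬K(u,u)) ∨ (∀s ∀x (C(s,s) ∧ K(x,x))))
Pull the quantifiers to the front (each side's bound variable is not free in the other side):
  ∀w ∀v ∃t ∀u ∀s ∀x (¬K(w,w) ∧ (C(v,t) ∨ C(t,t)) ∧ (¬K(u,u) ∨ C(s,s) ∧ K(x,x)))
The prefix is ∀w ∀v ∃t ∀u ∀s ∀x: 5 universal, 1 existential.

1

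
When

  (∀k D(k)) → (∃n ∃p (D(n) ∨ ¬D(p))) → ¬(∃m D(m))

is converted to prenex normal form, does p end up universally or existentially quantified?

Eliminate → and ↔ using ¬ and ∨.
  ¬(∀k D(k)) ∨ ¬(∃n ∃p (D(n) ∨ ¬D(p))) ∨ ¬(∃m D(m))
Drive negations inward (¬∀x A ≡ ∃x ¬A, ¬∃x A ≡ ∀x ¬A, De Morgan for ∧/∨):
  (∃k ¬D(k)) ∨ (∀n ∀p (¬D(n) ∧ D(p))) ∨ (∀m ¬D(m))
All bound variables are already distinct, so no renaming is needed.
Pull the quantifiers to the front (each side's bound variable is not free in the other side):
  ∃k ∀n ∀p ∀m (¬D(k) ∨ ¬D(n) ∧ D(p) ∨ ¬D(m))
The quantifier ∃p sits under an odd number of negations (counting the antecedent side of each →), so it flips to ∀p.

universal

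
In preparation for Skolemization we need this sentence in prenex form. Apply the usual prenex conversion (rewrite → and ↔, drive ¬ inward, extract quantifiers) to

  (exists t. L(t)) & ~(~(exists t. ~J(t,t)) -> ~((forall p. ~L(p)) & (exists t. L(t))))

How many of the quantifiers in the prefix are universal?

First replace A → B with ¬A ∨ B.
  (exists t. L(t)) & ~(~~(exists t. ~J(t,t)) | ~((forall p. ~L(p)) & (exists t. L(t))))
Move each ¬ inward, flipping quantifiers it crosses:
  (exists t. L(t)) & (forall t. J(t,t)) & (forall p. ~L(p)) & (exists t. L(t))
Rename bound variables to avoid capture: t↦w1, t↦b.
  (exists t. L(t)) & (forall w1. J(w1,w1)) & (forall p. ~L(p)) & (exists b. L(b))
Extract every quantifier outward, since the variables are now distinct and don't occur free across branches:
  exists t. forall w1. forall p. exists b. (L(t) & J(w1,w1) & ~L(p) & L(b))
The prefix is exists t forall w1 forall p exists b: 2 universal, 2 existential.

2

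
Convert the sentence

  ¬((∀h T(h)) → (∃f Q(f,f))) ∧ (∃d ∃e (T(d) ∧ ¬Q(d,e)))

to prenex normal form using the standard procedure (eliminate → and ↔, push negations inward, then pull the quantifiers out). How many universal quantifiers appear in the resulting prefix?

2

Eliminate → and ↔ using ¬ and ∨.
  ¬(¬(∀h T(h)) ∨ (∃f Q(f,f))) ∧ (∃d ∃e (T(d) ∧ ¬Q(d,e)))
Push ¬ through the quantifiers and connectives to reach negation normal form:
  (∀h T(h)) ∧ (∀f ¬Q(f,f)) ∧ (∃d ∃e (T(d) ∧ ¬Q(d,e)))
All bound variables are already distinct, so no renaming is needed.
Extract every quantifier outward, since the variables are now distinct and don't occur free across branches:
  ∀h ∀f ∃d ∃e (T(h) ∧ ¬Q(f,f) ∧ T(d) ∧ ¬Q(d,e))
The prefix is ∀h ∀f ∃d ∃e: 2 universal, 2 existential.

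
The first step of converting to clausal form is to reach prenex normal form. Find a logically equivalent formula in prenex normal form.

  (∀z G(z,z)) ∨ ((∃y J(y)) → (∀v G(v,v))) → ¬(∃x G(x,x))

∃z ∃y ∃v ∀x (¬G(z,z) ∧ J(y) ∧ ¬G(v,v) ∨ ¬G(x,x))

Rewrite implications/biconditionals: A → B as ¬A ∨ B.
  ¬((∀z G(z,z)) ∨ ¬(∃y J(y)) ∨ (∀v G(v,v))) ∨ ¬(∃x G(x,x))
Push ¬ through the quantifiers and connectives to reach negation normal form:
  (∃z ¬G(z,z)) ∧ (∃y J(y)) ∧ (∃v ¬G(v,v)) ∨ (∀x ¬G(x,x))
All bound variables are already distinct, so no renaming is needed.
Pull the quantifiers to the front (each side's bound variable is not free in the other side):
  ∃z ∃y ∃v ∀x (¬G(z,z) ∧ J(y) ∧ ¬G(v,v) ∨ ¬G(x,x))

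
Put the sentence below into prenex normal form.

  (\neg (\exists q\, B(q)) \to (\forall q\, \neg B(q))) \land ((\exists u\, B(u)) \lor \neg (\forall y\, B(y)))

Eliminate → and ↔ using ¬ and ∨.
  (\neg \neg (\exists q\, B(q)) \lor (\forall q\, \neg B(q))) \land ((\exists u\, B(u)) \lor \neg (\forall y\, B(y)))
Push ¬ through the quantifiers and connectives to reach negation normal form:
  ((\exists q\, B(q)) \lor (\forall q\, \neg B(q))) \land ((\exists u\, B(u)) \lor (\exists y\, \neg B(y)))
Give each quantifier a distinct variable: q↦p.
  ((\exists q\, B(q)) \lor (\forall p\, \neg B(p))) \land ((\exists u\, B(u)) \lor (\exists y\, \neg B(y)))
Pull the quantifiers to the front (each side's bound variable is not free in the other side):
  \exists q\, \forall p\, \exists u\, \exists y\, ((B(q) \lor \neg B(p)) \land (B(u) \lor \neg B(y)))

\exists q\, \forall p\, \exists u\, \exists y\, ((B(q) \lor \neg B(p)) \land (B(u) \lor \neg B(y)))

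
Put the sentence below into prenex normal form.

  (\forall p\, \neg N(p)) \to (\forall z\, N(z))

\exists p\, \forall z\, (N(p) \lor N(z))

First replace A → B with ¬A ∨ B.
  \neg (\forall p\, \neg N(p)) \lor (\forall z\, N(z))
Push ¬ through the quantifiers and connectives to reach negation normal form:
  (\exists p\, N(p)) \lor (\forall z\, N(z))
All bound variables are already distinct, so no renaming is needed.
Pull the quantifiers to the front (each side's bound variable is not free in the other side):
  \exists p\, \forall z\, (N(p) \lor N(z))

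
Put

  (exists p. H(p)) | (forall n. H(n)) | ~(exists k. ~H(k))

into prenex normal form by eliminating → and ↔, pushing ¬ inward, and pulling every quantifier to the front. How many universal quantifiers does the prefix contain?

2

Move each ¬ inward, flipping quantifiers it crosses:
  (exists p. H(p)) | (forall n. H(n)) | (forall k. H(k))
All bound variables are already distinct, so no renaming is needed.
Extract every quantifier outward, since the variables are now distinct and don't occur free across branches:
  exists p. forall n. forall k. (H(p) | H(n) | H(k))
The prefix is exists p forall n forall k: 2 universal, 1 existential.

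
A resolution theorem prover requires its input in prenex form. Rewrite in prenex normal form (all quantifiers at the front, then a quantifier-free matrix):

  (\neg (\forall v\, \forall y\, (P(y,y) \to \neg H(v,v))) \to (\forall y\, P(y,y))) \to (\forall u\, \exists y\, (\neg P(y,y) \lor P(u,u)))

Rewrite implications/biconditionals: A → B as ¬A ∨ B.
  \neg (\neg \neg (\forall v\, \forall y\, (\neg P(y,y) \lor \neg H(v,v))) \lor (\forall y\, P(y,y))) \lor (\forall u\, \exists y\, (\neg P(y,y) \lor P(u,u)))
Drive negations inward (¬∀x A ≡ ∃x ¬A, ¬∃x A ≡ ∀x ¬A, De Morgan for ∧/∨):
  (\exists v\, \exists y\, (P(y,y) \land H(v,v))) \land (\exists y\, \neg P(y,y)) \lor (\forall u\, \exists y\, (\neg P(y,y) \lor P(u,u)))
Give each quantifier a distinct variable: y↦c, y↦p.
  (\exists v\, \exists y\, (P(y,y) \land H(v,v))) \land (\exists c\, \neg P(c,c)) \lor (\forall u\, \exists p\, (\neg P(p,p) \lor P(u,u)))
Pull the quantifiers to the front (each side's bound variable is not free in the other side):
  \exists v\, \exists y\, \exists c\, \forall u\, \exists p\, (P(y,y) \land H(v,v) \land \neg P(c,c) \lor \neg P(p,p) \lor P(u,u))

\exists v\, \exists y\, \exists c\, \forall u\, \exists p\, (P(y,y) \land H(v,v) \land \neg P(c,c) \lor \neg P(p,p) \lor P(u,u))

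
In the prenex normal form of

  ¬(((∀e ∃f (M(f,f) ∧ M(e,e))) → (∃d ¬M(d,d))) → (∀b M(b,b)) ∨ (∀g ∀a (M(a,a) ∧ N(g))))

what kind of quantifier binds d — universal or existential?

existential

Rewrite implications/biconditionals: A → B as ¬A ∨ B.
  ¬(¬(¬(∀e ∃f (M(f,f) ∧ M(e,e))) ∨ (∃d ¬M(d,d))) ∨ (∀b M(b,b)) ∨ (∀g ∀a (M(a,a) ∧ N(g))))
Drive negations inward (¬∀x A ≡ ∃x ¬A, ¬∃x A ≡ ∀x ¬A, De Morgan for ∧/∨):
  ((∃e ∀f (¬M(f,f) ∨ ¬M(e,e))) ∨ (∃d ¬M(d,d))) ∧ (∃b ¬M(b,b)) ∧ (∃g ∃a (¬M(a,a) ∨ ¬N(g)))
All bound variables are already distinct, so no renaming is needed.
Extract every quantifier outward, since the variables are now distinct and don't occur free across branches:
  ∃e ∀f ∃d ∃b ∃g ∃a ((¬M(f,f) ∨ ¬M(e,e) ∨ ¬M(d,d)) ∧ ¬M(b,b) ∧ (¬M(a,a) ∨ ¬N(g)))
The quantifier ∃d sits under an even number of negations (counting the antecedent side of each →), so it remains existential.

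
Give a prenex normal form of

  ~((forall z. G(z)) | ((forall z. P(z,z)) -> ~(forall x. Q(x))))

exists z. forall c. forall x. (~G(z) & P(c,c) & Q(x))

First replace A → B with ¬A ∨ B.
  ~((forall z. G(z)) | ~(forall z. P(z,z)) | ~(forall x. Q(x)))
Move each ¬ inward, flipping quantifiers it crosses:
  (exists z. ~G(z)) & (forall z. P(z,z)) & (forall x. Q(x))
Standardize variables apart so no two quantifiers bind the same name: z↦c.
  (exists z. ~G(z)) & (forall c. P(c,c)) & (forall x. Q(x))
Pull the quantifiers to the front (each side's bound variable is not free in the other side):
  exists z. forall c. forall x. (~G(z) & P(c,c) & Q(x))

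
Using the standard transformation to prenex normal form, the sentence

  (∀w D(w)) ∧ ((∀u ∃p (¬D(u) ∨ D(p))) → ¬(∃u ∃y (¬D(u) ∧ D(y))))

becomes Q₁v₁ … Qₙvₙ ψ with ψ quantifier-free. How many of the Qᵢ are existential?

1

Rewrite implications/biconditionals: A → B as ¬A ∨ B.
  (∀w D(w)) ∧ (¬(∀u ∃p (¬D(u) ∨ D(p))) ∨ ¬(∃u ∃y (¬D(u) ∧ D(y))))
Move each ¬ inward, flipping quantifiers it crosses:
  (∀w D(w)) ∧ ((∃u ∀p (D(u) ∧ ¬D(p))) ∨ (∀u ∀y (D(u) ∨ ¬D(y))))
Rename bound variables to avoid capture: u↦q.
  (∀w D(w)) ∧ ((∃u ∀p (D(u) ∧ ¬D(p))) ∨ (∀q ∀y (D(q) ∨ ¬D(y))))
Finally move all quantifiers to the prefix:
  ∀w ∃u ∀p ∀q ∀y (D(w) ∧ (D(u) ∧ ¬D(p) ∨ D(q) ∨ ¬D(y)))
The prefix is ∀w ∃u ∀p ∀q ∀y: 4 universal, 1 existential.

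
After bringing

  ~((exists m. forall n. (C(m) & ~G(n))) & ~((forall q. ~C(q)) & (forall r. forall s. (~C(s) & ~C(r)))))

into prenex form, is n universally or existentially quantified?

Push ¬ through the quantifiers and connectives to reach negation normal form:
  (forall m. exists n. (~C(m) | G(n))) | (forall q. ~C(q)) & (forall r. forall s. (~C(s) & ~C(r)))
All bound variables are already distinct, so no renaming is needed.
Extract every quantifier outward, since the variables are now distinct and don't occur free across branches:
  forall m. exists n. forall q. forall r. forall s. (~C(m) | G(n) | ~C(q) & ~C(s) & ~C(r))
The quantifier forall n sits under an odd number of negations, so it flips to exists n.

existential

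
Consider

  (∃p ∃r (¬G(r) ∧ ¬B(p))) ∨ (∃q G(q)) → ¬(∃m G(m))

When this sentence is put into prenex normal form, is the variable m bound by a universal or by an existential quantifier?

universal

First replace A → B with ¬A ∨ B.
  ¬((∃p ∃r (¬G(r) ∧ ¬B(p))) ∨ (∃q G(q))) ∨ ¬(∃m G(m))
Push ¬ through the quantifiers and connectives to reach negation normal form:
  (∀p ∀r (G(r) ∨ B(p))) ∧ (∀q ¬G(q)) ∨ (∀m ¬G(m))
All bound variables are already distinct, so no renaming is needed.
Pull the quantifiers to the front (each side's bound variable is not free in the other side):
  ∀p ∀r ∀q ∀m ((G(r) ∨ B(p)) ∧ ¬G(q) ∨ ¬G(m))
The quantifier ∃m sits under an odd number of negations (counting the antecedent side of each →), so it flips to ∀m.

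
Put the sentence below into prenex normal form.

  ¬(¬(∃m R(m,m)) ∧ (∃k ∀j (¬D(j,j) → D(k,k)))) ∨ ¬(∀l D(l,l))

Rewrite implications/biconditionals: A → B as ¬A ∨ B.
  ¬(¬(∃m R(m,m)) ∧ (∃k ∀j (¬¬D(j,j) ∨ D(k,k)))) ∨ ¬(∀l D(l,l))
Push ¬ through the quantifiers and connectives to reach negation normal form:
  (∃m R(m,m)) ∨ (∀k ∃j (¬D(j,j) ∧ ¬D(k,k))) ∨ (∃l ¬D(l,l))
All bound variables are already distinct, so no renaming is needed.
Finally move all quantifiers to the prefix:
  ∃m ∀k ∃j ∃l (R(m,m) ∨ ¬D(j,j) ∧ ¬D(k,k) ∨ ¬D(l,l))

∃m ∀k ∃j ∃l (R(m,m) ∨ ¬D(j,j) ∧ ¬D(k,k) ∨ ¬D(l,l))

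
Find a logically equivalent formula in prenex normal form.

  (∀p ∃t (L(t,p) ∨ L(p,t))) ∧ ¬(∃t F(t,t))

Push ¬ through the quantifiers and connectives to reach negation normal form:
  (∀p ∃t (L(t,p) ∨ L(p,t))) ∧ (∀t ¬F(t,t))
Rename bound variables to avoid capture: t↦z1.
  (∀p ∃t (L(t,p) ∨ L(p,t))) ∧ (∀z1 ¬F(z1,z1))
Finally move all quantifiers to the prefix:
  ∀p ∃t ∀z1 ((L(t,p) ∨ L(p,t)) ∧ ¬F(z1,z1))

∀p ∃t ∀z1 ((L(t,p) ∨ L(p,t)) ∧ ¬F(z1,z1))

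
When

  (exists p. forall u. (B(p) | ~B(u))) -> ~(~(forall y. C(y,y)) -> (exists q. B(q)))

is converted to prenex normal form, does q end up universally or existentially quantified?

universal

Eliminate → and ↔ using ¬ and ∨.
  ~(exists p. forall u. (B(p) | ~B(u))) | ~(~~(forall y. C(y,y)) | (exists q. B(q)))
Move each ¬ inward, flipping quantifiers it crosses:
  (forall p. exists u. (~B(p) & B(u))) | (exists y. ~C(y,y)) & (forall q. ~B(q))
All bound variables are already distinct, so no renaming is needed.
Pull the quantifiers to the front (each side's bound variable is not free in the other side):
  forall p. exists u. exists y. forall q. (~B(p) & B(u) | ~C(y,y) & ~B(q))
The quantifier exists q sits under an odd number of negations (counting the antecedent side of each →), so it flips to forall q.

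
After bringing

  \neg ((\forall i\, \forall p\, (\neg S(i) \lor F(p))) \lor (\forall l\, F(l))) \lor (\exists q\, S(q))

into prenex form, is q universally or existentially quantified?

Drive negations inward (¬∀x A ≡ ∃x ¬A, ¬∃x A ≡ ∀x ¬A, De Morgan for ∧/∨):
  (\exists i\, \exists p\, (S(i) \land \neg F(p))) \land (\exists l\, \neg F(l)) \lor (\exists q\, S(q))
Pull the quantifiers to the front (each side's bound variable is not free in the other side):
  \exists i\, \exists p\, \exists l\, \exists q\, (S(i) \land \neg F(p) \land \neg F(l) \lor S(q))
The quantifier \exists q sits under an even number of negations, so it remains existential.

existential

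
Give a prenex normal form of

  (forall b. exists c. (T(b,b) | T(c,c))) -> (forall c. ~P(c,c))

exists b. forall c. forall v1. (~T(b,b) & ~T(c,c) | ~P(v1,v1))

Rewrite implications/biconditionals: A → B as ¬A ∨ B.
  ~(forall b. exists c. (T(b,b) | T(c,c))) | (forall c. ~P(c,c))
Drive negations inward (¬∀x A ≡ ∃x ¬A, ¬∃x A ≡ ∀x ¬A, De Morgan for ∧/∨):
  (exists b. forall c. (~T(b,b) & ~T(c,c))) | (forall c. ~P(c,c))
Rename bound variables to avoid capture: c↦v1.
  (exists b. forall c. (~T(b,b) & ~T(c,c))) | (forall v1. ~P(v1,v1))
Pull the quantifiers to the front (each side's bound variable is not free in the other side):
  exists b. forall c. forall v1. (~T(b,b) & ~T(c,c) | ~P(v1,v1))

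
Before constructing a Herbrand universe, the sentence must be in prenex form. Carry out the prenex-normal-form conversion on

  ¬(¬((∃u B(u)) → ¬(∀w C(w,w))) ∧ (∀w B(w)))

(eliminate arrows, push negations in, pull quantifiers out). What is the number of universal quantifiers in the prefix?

1

Rewrite implications/biconditionals: A → B as ¬A ∨ B.
  ¬(¬(¬(∃u B(u)) ∨ ¬(∀w C(w,w))) ∧ (∀w B(w)))
Drive negations inward (¬∀x A ≡ ∃x ¬A, ¬∃x A ≡ ∀x ¬A, De Morgan for ∧/∨):
  (∀u ¬B(u)) ∨ (∃w ¬C(w,w)) ∨ (∃w ¬B(w))
Give each quantifier a distinct variable: w↦s.
  (∀u ¬B(u)) ∨ (∃w ¬C(w,w)) ∨ (∃s ¬B(s))
Pull the quantifiers to the front (each side's bound variable is not free in the other side):
  ∀u ∃w ∃s (¬B(u) ∨ ¬C(w,w) ∨ ¬B(s))
The prefix is ∀u ∃w ∃s: 1 universal, 2 existential.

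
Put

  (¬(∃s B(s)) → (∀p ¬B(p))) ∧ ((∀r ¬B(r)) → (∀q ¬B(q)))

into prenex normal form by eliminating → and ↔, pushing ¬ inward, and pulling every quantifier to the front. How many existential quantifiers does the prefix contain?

2

First replace A → B with ¬A ∨ B.
  (¬¬(∃s B(s)) ∨ (∀p ¬B(p))) ∧ (¬(∀r ¬B(r)) ∨ (∀q ¬B(q)))
Drive negations inward (¬∀x A ≡ ∃x ¬A, ¬∃x A ≡ ∀x ¬A, De Morgan for ∧/∨):
  ((∃s B(s)) ∨ (∀p ¬B(p))) ∧ ((∃r B(r)) ∨ (∀q ¬B(q)))
All bound variables are already distinct, so no renaming is needed.
Finally move all quantifiers to the prefix:
  ∃s ∀p ∃r ∀q ((B(s) ∨ ¬B(p)) ∧ (B(r) ∨ ¬B(q)))
The prefix is ∃s ∀p ∃r ∀q: 2 universal, 2 existential.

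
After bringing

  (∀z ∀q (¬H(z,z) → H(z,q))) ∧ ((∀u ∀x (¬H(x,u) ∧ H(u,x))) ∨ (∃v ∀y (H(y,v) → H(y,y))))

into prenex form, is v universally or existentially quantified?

Rewrite implications/biconditionals: A → B as ¬A ∨ B.
  (∀z ∀q (¬¬H(z,z) ∨ H(z,q))) ∧ ((∀u ∀x (¬H(x,u) ∧ H(u,x))) ∨ (∃v ∀y (¬H(y,v) ∨ H(y,y))))
Push ¬ through the quantifiers and connectives to reach negation normal form:
  (∀z ∀q (H(z,z) ∨ H(z,q))) ∧ ((∀u ∀x (¬H(x,u) ∧ H(u,x))) ∨ (∃v ∀y (¬H(y,v) ∨ H(y,y))))
Finally move all quantifiers to the prefix:
  ∀z ∀q ∀u ∀x ∃v ∀y ((H(z,z) ∨ H(z,q)) ∧ (¬H(x,u) ∧ H(u,x) ∨ ¬H(y,v) ∨ H(y,y)))
The quantifier ∃v sits under an even number of negations (counting the antecedent side of each →), so it remains existential.

existential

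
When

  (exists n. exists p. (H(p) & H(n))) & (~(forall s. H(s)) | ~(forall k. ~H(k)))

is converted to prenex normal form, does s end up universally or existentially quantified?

existential

Drive negations inward (¬∀x A ≡ ∃x ¬A, ¬∃x A ≡ ∀x ¬A, De Morgan for ∧/∨):
  (exists n. exists p. (H(p) & H(n))) & ((exists s. ~H(s)) | (exists k. H(k)))
All bound variables are already distinct, so no renaming is needed.
Pull the quantifiers to the front (each side's bound variable is not free in the other side):
  exists n. exists p. exists s. exists k. (H(p) & H(n) & (~H(s) | H(k)))
The quantifier forall s sits under an odd number of negations, so it flips to exists s.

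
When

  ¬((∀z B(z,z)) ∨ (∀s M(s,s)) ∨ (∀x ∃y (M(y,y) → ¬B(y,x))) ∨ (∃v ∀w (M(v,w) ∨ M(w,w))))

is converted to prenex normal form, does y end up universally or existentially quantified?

universal

Eliminate → and ↔ using ¬ and ∨.
  ¬((∀z B(z,z)) ∨ (∀s M(s,s)) ∨ (∀x ∃y (¬M(y,y) ∨ ¬B(y,x))) ∨ (∃v ∀w (M(v,w) ∨ M(w,w))))
Drive negations inward (¬∀x A ≡ ∃x ¬A, ¬∃x A ≡ ∀x ¬A, De Morgan for ∧/∨):
  (∃z ¬B(z,z)) ∧ (∃s ¬M(s,s)) ∧ (∃x ∀y (M(y,y) ∧ B(y,x))) ∧ (∀v ∃w (¬M(v,w) ∧ ¬M(w,w)))
Pull the quantifiers to the front (each side's bound variable is not free in the other side):
  ∃z ∃s ∃x ∀y ∀v ∃w (¬B(z,z) ∧ ¬M(s,s) ∧ M(y,y) ∧ B(y,x) ∧ ¬M(v,w) ∧ ¬M(w,w))
The quantifier ∃y sits under an odd number of negations (counting the antecedent side of each →), so it flips to ∀y.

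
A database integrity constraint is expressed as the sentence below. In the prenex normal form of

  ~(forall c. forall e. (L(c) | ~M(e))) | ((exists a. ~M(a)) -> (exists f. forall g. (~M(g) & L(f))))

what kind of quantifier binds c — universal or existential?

existential

Eliminate → and ↔ using ¬ and ∨.
  ~(forall c. forall e. (L(c) | ~M(e))) | ~(exists a. ~M(a)) | (exists f. forall g. (~M(g) & L(f)))
Push ¬ through the quantifiers and connectives to reach negation normal form:
  (exists c. exists e. (~L(c) & M(e))) | (forall a. M(a)) | (exists f. forall g. (~M(g) & L(f)))
Extract every quantifier outward, since the variables are now distinct and don't occur free across branches:
  exists c. exists e. forall a. exists f. forall g. (~L(c) & M(e) | M(a) | ~M(g) & L(f))
The quantifier forall c sits under an odd number of negations (counting the antecedent side of each →), so it flips to exists c.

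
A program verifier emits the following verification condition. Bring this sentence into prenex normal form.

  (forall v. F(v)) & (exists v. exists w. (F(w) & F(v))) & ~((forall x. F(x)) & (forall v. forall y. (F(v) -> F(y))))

Eliminate → and ↔ using ¬ and ∨.
  (forall v. F(v)) & (exists v. exists w. (F(w) & F(v))) & ~((forall x. F(x)) & (forall v. forall y. (~F(v) | F(y))))
Push ¬ through the quantifiers and connectives to reach negation normal form:
  (forall v. F(v)) & (exists v. exists w. (F(w) & F(v))) & ((exists x. ~F(x)) | (exists v. exists y. (F(v) & ~F(y))))
Give each quantifier a distinct variable: v↦q, v↦x1.
  (forall v. F(v)) & (exists q. exists w. (F(w) & F(q))) & ((exists x. ~F(x)) | (exists x1. exists y. (F(x1) & ~F(y))))
Finally move all quantifiers to the prefix:
  forall v. exists q. exists w. exists x. exists x1. exists y. (F(v) & F(w) & F(q) & (~F(x) | F(x1) & ~F(y)))

forall v. exists q. exists w. exists x. exists x1. exists y. (F(v) & F(w) & F(q) & (~F(x) | F(x1) & ~F(y)))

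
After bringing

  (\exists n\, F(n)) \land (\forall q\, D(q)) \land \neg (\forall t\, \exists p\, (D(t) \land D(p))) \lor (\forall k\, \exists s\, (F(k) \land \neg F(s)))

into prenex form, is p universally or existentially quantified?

universal

Drive negations inward (¬∀x A ≡ ∃x ¬A, ¬∃x A ≡ ∀x ¬A, De Morgan for ∧/∨):
  (\exists n\, F(n)) \land (\forall q\, D(q)) \land (\exists t\, \forall p\, (\neg D(t) \lor \neg D(p))) \lor (\forall k\, \exists s\, (F(k) \land \neg F(s)))
Finally move all quantifiers to the prefix:
  \exists n\, \forall q\, \exists t\, \forall p\, \forall k\, \exists s\, (F(n) \land D(q) \land (\neg D(t) \lor \neg D(p)) \lor F(k) \land \neg F(s))
The quantifier \exists p sits under an odd number of negations, so it flips to \forall p.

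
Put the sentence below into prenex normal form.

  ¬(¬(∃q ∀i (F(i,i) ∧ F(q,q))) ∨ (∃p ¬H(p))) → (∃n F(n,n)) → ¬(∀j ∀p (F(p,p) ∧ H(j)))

Eliminate → and ↔ using ¬ and ∨.
  ¬¬(¬(∃q ∀i (F(i,i) ∧ F(q,q))) ∨ (∃p ¬H(p))) ∨ ¬(∃n F(n,n)) ∨ ¬(∀j ∀p (F(p,p) ∧ H(j)))
Move each ¬ inward, flipping quantifiers it crosses:
  (∀q ∃i (¬F(i,i) ∨ ¬F(q,q))) ∨ (∃p ¬H(p)) ∨ (∀n ¬F(n,n)) ∨ (∃j ∃p (¬F(p,p) ∨ ¬H(j)))
Standardize variables apart so no two quantifiers bind the same name: p↦w1.
  (∀q ∃i (¬F(i,i) ∨ ¬F(q,q))) ∨ (∃p ¬H(p)) ∨ (∀n ¬F(n,n)) ∨ (∃j ∃w1 (¬F(w1,w1) ∨ ¬H(j)))
Extract every quantifier outward, since the variables are now distinct and don't occur free across branches:
  ∀q ∃i ∃p ∀n ∃j ∃w1 (¬F(i,i) ∨ ¬F(q,q) ∨ ¬H(p) ∨ ¬F(n,n) ∨ ¬F(w1,w1) ∨ ¬H(j))

∀q ∃i ∃p ∀n ∃j ∃w1 (¬F(i,i) ∨ ¬F(q,q) ∨ ¬H(p) ∨ ¬F(n,n) ∨ ¬F(w1,w1) ∨ ¬H(j))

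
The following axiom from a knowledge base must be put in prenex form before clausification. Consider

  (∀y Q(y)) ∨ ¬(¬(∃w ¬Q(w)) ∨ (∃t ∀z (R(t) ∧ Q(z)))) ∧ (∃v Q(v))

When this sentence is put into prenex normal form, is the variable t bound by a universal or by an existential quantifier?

Drive negations inward (¬∀x A ≡ ∃x ¬A, ¬∃x A ≡ ∀x ¬A, De Morgan for ∧/∨):
  (∀y Q(y)) ∨ (∃w ¬Q(w)) ∧ (∀t ∃z (¬R(t) ∨ ¬Q(z))) ∧ (∃v Q(v))
All bound variables are already distinct, so no renaming is needed.
Pull the quantifiers to the front (each side's bound variable is not free in the other side):
  ∀y ∃w ∀t ∃z ∃v (Q(y) ∨ ¬Q(w) ∧ (¬R(t) ∨ ¬Q(z)) ∧ Q(v))
The quantifier ∃t sits under an odd number of negations, so it flips to ∀t.

universal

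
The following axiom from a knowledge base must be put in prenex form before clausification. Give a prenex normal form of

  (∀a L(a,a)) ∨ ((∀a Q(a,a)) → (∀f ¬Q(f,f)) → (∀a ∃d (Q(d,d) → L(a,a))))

∀a ∃u ∃f ∀c ∃d (L(a,a) ∨ ¬Q(u,u) ∨ Q(f,f) ∨ ¬Q(d,d) ∨ L(c,c))

First replace A → B with ¬A ∨ B.
  (∀a L(a,a)) ∨ ¬(∀a Q(a,a)) ∨ ¬(∀f ¬Q(f,f)) ∨ (∀a ∃d (¬Q(d,d) ∨ L(a,a)))
Drive negations inward (¬∀x A ≡ ∃x ¬A, ¬∃x A ≡ ∀x ¬A, De Morgan for ∧/∨):
  (∀a L(a,a)) ∨ (∃a ¬Q(a,a)) ∨ (∃f Q(f,f)) ∨ (∀a ∃d (¬Q(d,d) ∨ L(a,a)))
Give each quantifier a distinct variable: a↦u, a↦c.
  (∀a L(a,a)) ∨ (∃u ¬Q(u,u)) ∨ (∃f Q(f,f)) ∨ (∀c ∃d (¬Q(d,d) ∨ L(c,c)))
Finally move all quantifiers to the prefix:
  ∀a ∃u ∃f ∀c ∃d (L(a,a) ∨ ¬Q(u,u) ∨ Q(f,f) ∨ ¬Q(d,d) ∨ L(c,c))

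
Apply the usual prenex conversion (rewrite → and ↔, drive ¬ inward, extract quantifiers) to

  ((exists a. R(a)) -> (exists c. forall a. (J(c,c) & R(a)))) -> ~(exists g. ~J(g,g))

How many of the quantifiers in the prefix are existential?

First replace A → B with ¬A ∨ B.
  ~(~(exists a. R(a)) | (exists c. forall a. (J(c,c) & R(a)))) | ~(exists g. ~J(g,g))
Move each ¬ inward, flipping quantifiers it crosses:
  (exists a. R(a)) & (forall c. exists a. (~J(c,c) | ~R(a))) | (forall g. J(g,g))
Rename bound variables to avoid capture: a↦x1.
  (exists a. R(a)) & (forall c. exists x1. (~J(c,c) | ~R(x1))) | (forall g. J(g,g))
Finally move all quantifiers to the prefix:
  exists a. forall c. exists x1. forall g. (R(a) & (~J(c,c) | ~R(x1)) | J(g,g))
The prefix is exists a forall c exists x1 forall g: 2 universal, 2 existential.

2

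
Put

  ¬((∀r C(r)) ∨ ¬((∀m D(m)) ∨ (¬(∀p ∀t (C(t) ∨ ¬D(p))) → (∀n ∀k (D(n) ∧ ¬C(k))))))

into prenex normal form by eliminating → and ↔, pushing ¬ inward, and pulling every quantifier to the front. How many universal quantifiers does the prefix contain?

5

First replace A → B with ¬A ∨ B.
  ¬((∀r C(r)) ∨ ¬((∀m D(m)) ∨ ¬¬(∀p ∀t (C(t) ∨ ¬D(p))) ∨ (∀n ∀k (D(n) ∧ ¬C(k)))))
Push ¬ through the quantifiers and connectives to reach negation normal form:
  (∃r ¬C(r)) ∧ ((∀m D(m)) ∨ (∀p ∀t (C(t) ∨ ¬D(p))) ∨ (∀n ∀k (D(n) ∧ ¬C(k))))
All bound variables are already distinct, so no renaming is needed.
Pull the quantifiers to the front (each side's bound variable is not free in the other side):
  ∃r ∀m ∀p ∀t ∀n ∀k (¬C(r) ∧ (D(m) ∨ C(t) ∨ ¬D(p) ∨ D(n) ∧ ¬C(k)))
The prefix is ∃r ∀m ∀p ∀t ∀n ∀k: 5 universal, 1 existential.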